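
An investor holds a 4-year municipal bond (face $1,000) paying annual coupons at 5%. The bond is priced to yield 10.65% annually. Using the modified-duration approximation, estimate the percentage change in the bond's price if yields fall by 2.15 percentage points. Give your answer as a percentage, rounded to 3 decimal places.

Periodic yield y = 0.1065. Modified duration first:
  t   CF        PV=CF/(1+0.1065)^t    t·PV
  1        50.00        45.1875        45.1875
  2        50.00        40.8383        81.6765
  3        50.00        36.9076       110.7228
  4     1,050.00       700.4605     2,801.8418
  Σ                    823.3938     3,039.4287
P = 823.3938; D_Mac = 3.69134 yrs; D_mod = 3.69134/(1+0.1065) = 3.33605 yrs.
ΔP/P ≈ -D_mod · Δy = -3.33605 × (-0.0215) = +0.071725 = +7.1725%.

+7.173%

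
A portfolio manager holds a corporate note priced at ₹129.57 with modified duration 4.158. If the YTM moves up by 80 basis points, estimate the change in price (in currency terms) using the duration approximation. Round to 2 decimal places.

Duration approximation: ΔP/P ≈ -D_mod · Δy = -4.158 × (+0.008) = -0.033264.
ΔP ≈ 129.57 × (-0.033264) = -4.31001648.

-₹4.31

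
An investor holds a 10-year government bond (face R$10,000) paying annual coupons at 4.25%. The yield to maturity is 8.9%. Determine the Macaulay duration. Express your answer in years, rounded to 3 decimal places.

7.968 years

Periodic yield y = 0.089. Discount each cash flow and weight by its year:
  t   CF        PV=CF/(1+0.089)^t    t·PV
  1       425.00       390.2663       390.2663
  2       425.00       358.3713       716.7425
  3       425.00       329.0829       987.2486
  4       425.00       302.1881     1,208.7525
  5       425.00       277.4914     1,387.4570
  6       425.00       254.8130     1,528.8782
  7       425.00       233.9881     1,637.9167
  8       425.00       214.8651     1,718.9208
  9       425.00       197.3050     1,775.7447
  10   10,425.00     4,444.2376    44,442.3757
  Σ                  7,002.6088    55,794.3032
Price P = Σ PV = 7,002.6088.
Macaulay duration = Σ(t·PV) / P = 55,794.3032 / 7,002.6088 = 7.96765 years.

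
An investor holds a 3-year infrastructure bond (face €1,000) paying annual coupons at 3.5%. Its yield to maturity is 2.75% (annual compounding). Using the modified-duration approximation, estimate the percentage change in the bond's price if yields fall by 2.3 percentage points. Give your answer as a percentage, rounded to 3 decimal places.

+6.493%

Periodic yield y = 0.0275. Modified duration first:
  t   CF        PV=CF/(1+0.0275)^t    t·PV
  1        35.00        34.0633        34.0633
  2        35.00        33.1516        66.3032
  3     1,035.00       954.1021     2,862.3063
  Σ                  1,021.3170     2,962.6728
P = 1,021.3170; D_Mac = 2.90084 yrs; D_mod = 2.90084/(1+0.0275) = 2.82320 yrs.
ΔP/P ≈ -D_mod · Δy = -2.82320 × (-0.023) = +0.064934 = +6.4934%.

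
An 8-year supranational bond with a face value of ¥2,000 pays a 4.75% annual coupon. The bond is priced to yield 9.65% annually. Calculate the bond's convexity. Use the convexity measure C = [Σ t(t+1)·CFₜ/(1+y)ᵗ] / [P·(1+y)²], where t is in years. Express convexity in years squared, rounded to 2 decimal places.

With y = 0.0965:
  t   CF        PV=CF/(1+0.0965)^t    t·PV        t(t+1)·PV
  1        95.00        86.6393        86.6393         173.2786
  2        95.00        79.0144       158.0288         474.0865
  3        95.00        72.0606       216.1817         864.7268
  4        95.00        65.7187       262.8749       1,314.3743
  5        95.00        59.9350       299.6749       1,798.0497
  6        95.00        54.6603       327.9616       2,295.7314
  7        95.00        49.8498       348.9484       2,791.5871
  8     2,095.00     1,002.5705     8,020.5643      72,185.0789
  Σ                  1,470.4486     9,720.8740      81,896.9133
P = 1,470.4486.
Convexity = Σ t(t+1)·PV / [P·(1+y)²] = 81,896.9133 / (1,470.4486 × 1.202312) = 46.32340.

46.32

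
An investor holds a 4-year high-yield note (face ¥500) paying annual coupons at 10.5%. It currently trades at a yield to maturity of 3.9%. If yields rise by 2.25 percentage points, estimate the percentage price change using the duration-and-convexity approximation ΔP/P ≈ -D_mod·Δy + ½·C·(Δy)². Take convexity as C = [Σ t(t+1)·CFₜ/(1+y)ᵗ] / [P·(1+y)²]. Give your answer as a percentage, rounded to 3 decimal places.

-7.235%

With y = 0.039:
  t   CF        PV=CF/(1+0.039)^t    t·PV        t(t+1)·PV
  1        52.50        50.5294        50.5294         101.0587
  2        52.50        48.6327        97.2654         291.7961
  3        52.50        46.8072       140.4216         561.6864
  4       552.50       474.1001     1,896.4006       9,482.0030
  Σ                    620.0694     2,184.6169      10,436.5442
P = 620.0694; D_Mac = 3.52318 yrs; D_mod = 3.39093 yrs; C = 15.59141.
Duration effect: -3.39093 × (+0.0225) = -0.076296
Convexity effect: 0.5 × 15.59141 × (0.0225)² = +0.0039466
ΔP/P ≈ -0.076296 + 0.0039466 = -0.072349 = -7.2349%.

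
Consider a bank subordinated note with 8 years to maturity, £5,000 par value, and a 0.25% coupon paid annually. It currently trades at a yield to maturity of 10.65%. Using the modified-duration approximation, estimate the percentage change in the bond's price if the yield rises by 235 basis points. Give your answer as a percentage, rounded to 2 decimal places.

-16.75%

Periodic yield y = 0.1065. Modified duration first:
  t   CF        PV=CF/(1+0.1065)^t    t·PV
  1        12.50        11.2969        11.2969
  2        12.50        10.2096        20.4191
  3        12.50         9.2269        27.6807
  4        12.50         8.3388        33.3553
  5        12.50         7.5362        37.6810
  6        12.50         6.8109        40.8651
  7        12.50         6.1553        43.0872
  8     5,012.50     2,230.7096    17,845.6769
  Σ                  2,290.2841    18,060.0622
P = 2,290.2841; D_Mac = 7.88551 yrs; D_mod = 7.88551/(1+0.1065) = 7.12654 yrs.
ΔP/P ≈ -D_mod · Δy = -7.12654 × (+0.0235) = -0.167474 = -16.7474%.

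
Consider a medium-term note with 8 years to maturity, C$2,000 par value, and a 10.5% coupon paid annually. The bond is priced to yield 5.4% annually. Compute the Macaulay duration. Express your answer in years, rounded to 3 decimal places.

Periodic yield y = 0.054. Discount each cash flow and weight by its year:
  t   CF        PV=CF/(1+0.054)^t    t·PV
  1       210.00       199.2410       199.2410
  2       210.00       189.0332       378.0664
  3       210.00       179.3484       538.0451
  4       210.00       170.1598       680.6390
  5       210.00       161.4419       807.2095
  6       210.00       153.1707       919.0241
  7       210.00       145.3232     1,017.2626
  8     2,210.00     1,450.9999    11,607.9993
  Σ                  2,648.7180    16,147.4869
Price P = Σ PV = 2,648.7180.
Macaulay duration = Σ(t·PV) / P = 16,147.4869 / 2,648.7180 = 6.09634 years.

6.096 years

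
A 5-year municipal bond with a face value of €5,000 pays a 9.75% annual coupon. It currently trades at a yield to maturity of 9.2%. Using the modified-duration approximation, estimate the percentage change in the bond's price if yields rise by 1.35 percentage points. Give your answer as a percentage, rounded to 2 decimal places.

Periodic yield y = 0.092. Modified duration first:
  t   CF        PV=CF/(1+0.092)^t    t·PV
  1       487.50       446.4286       446.4286
  2       487.50       408.8174       817.6347
  3       487.50       374.3749     1,123.1247
  4       487.50       342.8341     1,371.3366
  5     5,487.50     3,533.9577    17,669.7883
  Σ                  5,106.4126    21,428.3128
P = 5,106.4126; D_Mac = 4.19635 yrs; D_mod = 4.19635/(1+0.092) = 3.84281 yrs.
ΔP/P ≈ -D_mod · Δy = -3.84281 × (+0.0135) = -0.051878 = -5.1878%.

-5.19%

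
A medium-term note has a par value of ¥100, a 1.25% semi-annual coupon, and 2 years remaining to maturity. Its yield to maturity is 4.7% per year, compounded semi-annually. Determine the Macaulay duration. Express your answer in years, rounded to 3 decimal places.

1.981 years

Periodic yield y = 0.0235. Discount each cash flow and weight by its period:
  t   CF        PV=CF/(1+0.0235)^t    t·PV
  1        0.625         0.6106         0.6106
  2        0.625         0.5966         1.1933
  3        0.625         0.5829         1.7488
  4      100.625        91.6969       366.7875
  Σ                     93.4871       370.3402
Price P = Σ PV = 93.4871.
Macaulay duration = Σ(t·PV) / P = 370.3402 / 93.4871 = 3.96140 half-year periods.
In years: 3.96140 / 2 = 1.98070 years.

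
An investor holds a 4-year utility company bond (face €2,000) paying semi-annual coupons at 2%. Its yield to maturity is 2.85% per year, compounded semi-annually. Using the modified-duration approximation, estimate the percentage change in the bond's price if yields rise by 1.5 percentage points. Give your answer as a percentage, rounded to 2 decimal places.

Periodic yield y = 0.01425. Modified duration first:
  t   CF        PV=CF/(1+0.01425)^t    t·PV
  1        20.00        19.7190        19.7190
  2        20.00        19.4420        38.8839
  3        20.00        19.1688        57.5064
  4        20.00        18.8995        75.5979
  5        20.00        18.6339        93.1697
  6        20.00        18.3721       110.2329
  7        20.00        18.1140       126.7982
  8     2,020.00     1,803.8119    14,430.4949
  Σ                  1,936.1612    14,952.4029
P = 1,936.1612; D_Mac = 7.72271 half-year periods = 3.86135 yrs; D_mod = 3.86135/(1+0.01425) = 3.80710 yrs.
ΔP/P ≈ -D_mod · Δy = -3.80710 × (+0.015) = -0.057107 = -5.7107%.

-5.71%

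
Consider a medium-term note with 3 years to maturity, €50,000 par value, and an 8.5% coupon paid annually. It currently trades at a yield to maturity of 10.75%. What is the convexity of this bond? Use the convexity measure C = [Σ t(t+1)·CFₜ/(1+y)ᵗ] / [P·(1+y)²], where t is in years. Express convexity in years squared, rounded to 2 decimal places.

8.76

With y = 0.1075:
  t   CF        PV=CF/(1+0.1075)^t    t·PV        t(t+1)·PV
  1     4,250.00     3,837.4718     3,837.4718       7,674.9436
  2     4,250.00     3,464.9858     6,929.9716      20,789.9149
  3    54,250.00    39,936.3655   119,809.0964     479,236.3854
  Σ                 47,238.8230   130,576.5398     507,701.2438
P = 47,238.8230.
Convexity = Σ t(t+1)·PV / [P·(1+y)²] = 507,701.2438 / (47,238.8230 × 1.226556) = 8.76237.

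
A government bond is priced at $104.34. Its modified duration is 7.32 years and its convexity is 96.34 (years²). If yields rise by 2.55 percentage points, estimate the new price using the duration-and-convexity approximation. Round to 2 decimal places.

Duration effect: -D_mod·Δy = -7.32 × (+0.0255) = -0.186660
Convexity effect: ½·C·(Δy)² = 0.5 × 96.34 × (0.0255)² = +0.0313225425
ΔP/P ≈ -0.186660 + 0.0313225425 = -0.1553374575
New price ≈ 104.34 × (1 - 0.1553374575) = 88.13208968445.

$88.13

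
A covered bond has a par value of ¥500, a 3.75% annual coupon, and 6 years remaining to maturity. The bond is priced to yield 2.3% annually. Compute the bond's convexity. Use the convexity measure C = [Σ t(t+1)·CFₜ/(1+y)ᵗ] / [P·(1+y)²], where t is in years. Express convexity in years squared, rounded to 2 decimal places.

35.74

With y = 0.023:
  t   CF        PV=CF/(1+0.023)^t    t·PV        t(t+1)·PV
  1        18.75        18.3284        18.3284          36.6569
  2        18.75        17.9164        35.8327         107.4982
  3        18.75        17.5136        52.5407         210.1627
  4        18.75        17.1198        68.4792         342.3960
  5        18.75        16.7349        83.6745         502.0470
  6       518.75       452.5893     2,715.5360      19,008.7517
  Σ                    540.2024     2,974.3915      20,207.5125
P = 540.2024.
Convexity = Σ t(t+1)·PV / [P·(1+y)²] = 20,207.5125 / (540.2024 × 1.046529) = 35.74416.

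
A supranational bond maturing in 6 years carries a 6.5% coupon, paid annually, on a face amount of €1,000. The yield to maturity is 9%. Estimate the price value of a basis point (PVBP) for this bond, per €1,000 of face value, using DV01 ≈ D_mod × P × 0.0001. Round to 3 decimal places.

Periodic yield y = 0.09.
  t   CF        PV=CF/(1+0.09)^t    t·PV
  1        65.00        59.6330        59.6330
  2        65.00        54.7092       109.4184
  3        65.00        50.1919       150.5758
  4        65.00        46.0476       184.1906
  5        65.00        42.2455       211.2277
  6     1,065.00       635.0247     3,810.1482
  Σ                    887.8520     4,525.1937
P = 887.8520; D_Mac = 5.09679 yrs; D_mod = 4.67595 yrs.
DV01 ≈ 4.67595 × 887.8520 × 0.0001 = 0.415155.

€0.415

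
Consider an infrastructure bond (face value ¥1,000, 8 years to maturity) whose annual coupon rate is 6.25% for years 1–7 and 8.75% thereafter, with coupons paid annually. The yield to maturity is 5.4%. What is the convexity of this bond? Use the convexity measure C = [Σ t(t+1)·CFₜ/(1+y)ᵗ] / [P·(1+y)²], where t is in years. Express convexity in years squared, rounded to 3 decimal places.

49.862

With y = 0.054:
  t   CF        PV=CF/(1+0.054)^t    t·PV        t(t+1)·PV
  1        62.50        59.2979        59.2979         118.5958
  2        62.50        56.2599       112.5198         337.5593
  3        62.50        53.3775       160.1325         640.5299
  4        62.50        50.6428       202.5711       1,012.8557
  5        62.50        48.0482       240.2409       1,441.4455
  6        62.50        45.5865       273.5191       1,914.6335
  7        62.50        43.2510       302.7567       2,422.0537
  8     1,087.50       714.0101     5,712.0811      51,408.7300
  Σ                  1,070.4739     7,063.1191      59,296.4033
P = 1,070.4739.
Convexity = Σ t(t+1)·PV / [P·(1+y)²] = 59,296.4033 / (1,070.4739 × 1.110916) = 49.86216.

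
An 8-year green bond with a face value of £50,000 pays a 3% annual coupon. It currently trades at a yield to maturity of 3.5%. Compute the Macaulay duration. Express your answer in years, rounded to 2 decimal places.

7.21 years

Periodic yield y = 0.035. Discount each cash flow and weight by its year:
  t   CF        PV=CF/(1+0.035)^t    t·PV
  1     1,500.00     1,449.2754     1,449.2754
  2     1,500.00     1,400.2661     2,800.5321
  3     1,500.00     1,352.9141     4,058.7422
  4     1,500.00     1,307.1633     5,228.6534
  5     1,500.00     1,262.9598     6,314.7988
  6     1,500.00     1,220.2510     7,321.5058
  7     1,500.00     1,178.9864     8,252.9051
  8    51,500.00    39,109.6951   312,877.5612
  Σ                 48,281.5111   348,303.9738
Price P = Σ PV = 48,281.5111.
Macaulay duration = Σ(t·PV) / P = 348,303.9738 / 48,281.5111 = 7.21402 years.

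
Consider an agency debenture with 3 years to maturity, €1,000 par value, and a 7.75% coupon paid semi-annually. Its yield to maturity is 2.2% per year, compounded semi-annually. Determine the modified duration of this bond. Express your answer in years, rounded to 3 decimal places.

Periodic yield y = 0.011. First find Macaulay duration:
  t   CF        PV=CF/(1+0.011)^t    t·PV
  1        38.75        38.3284        38.3284
  2        38.75        37.9114        75.8227
  3        38.75        37.4989       112.4966
  4        38.75        37.0909       148.3635
  5        38.75        36.6873       183.4366
  6     1,038.75       972.7564     5,836.5385
  Σ                  1,160.2732     6,394.9863
P = 1,160.2732; Macaulay duration = 6,394.9863 / 1,160.2732 = 5.51162 half-year periods = 2.75581 years.
Modified duration = D_Mac / (1 + y) = 2.75581 / 1.011 = 2.72583 years.

2.726 years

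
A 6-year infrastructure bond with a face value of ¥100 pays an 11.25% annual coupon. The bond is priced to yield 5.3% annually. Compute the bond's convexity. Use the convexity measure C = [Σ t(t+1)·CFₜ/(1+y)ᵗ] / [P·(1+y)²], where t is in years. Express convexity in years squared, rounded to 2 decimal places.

With y = 0.053:
  t   CF        PV=CF/(1+0.053)^t    t·PV        t(t+1)·PV
  1        11.25        10.6838        10.6838          21.3675
  2        11.25        10.1460        20.2920          60.8761
  3        11.25         9.6353        28.9060         115.6242
  4        11.25         9.1504        36.6015         183.0076
  5        11.25         8.6898        43.4491         260.6945
  6       111.25        81.6074       489.6447       3,427.5128
  Σ                    129.9128       629.5771       4,069.0827
P = 129.9128.
Convexity = Σ t(t+1)·PV / [P·(1+y)²] = 4,069.0827 / (129.9128 × 1.108809) = 28.24801.

28.25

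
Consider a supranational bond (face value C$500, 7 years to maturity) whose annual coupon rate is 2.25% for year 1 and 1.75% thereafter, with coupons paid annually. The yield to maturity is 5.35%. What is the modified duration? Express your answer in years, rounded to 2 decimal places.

6.23 years

Periodic yield y = 0.0535. First find Macaulay duration:
  t   CF        PV=CF/(1+0.0535)^t    t·PV
  1        11.25        10.6787        10.6787
  2         8.75         7.8839        15.7677
  3         8.75         7.4835        22.4505
  4         8.75         7.1035        28.4138
  5         8.75         6.7427        33.7136
  6         8.75         6.4003        38.4018
  7       508.75       353.2341     2,472.6388
  Σ                    399.5267     2,622.0650
P = 399.5267; Macaulay duration = 2,622.0650 / 399.5267 = 6.56293 years.
Modified duration = D_Mac / (1 + y) = 6.56293 / 1.0535 = 6.22964 years.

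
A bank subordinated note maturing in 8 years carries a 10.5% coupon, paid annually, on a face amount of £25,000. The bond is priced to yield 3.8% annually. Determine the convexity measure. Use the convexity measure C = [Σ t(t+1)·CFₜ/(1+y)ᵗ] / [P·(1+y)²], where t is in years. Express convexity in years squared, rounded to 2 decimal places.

With y = 0.038:
  t   CF        PV=CF/(1+0.038)^t    t·PV        t(t+1)·PV
  1     2,625.00     2,528.9017     2,528.9017       5,057.8035
  2     2,625.00     2,436.3215     4,872.6430      14,617.9291
  3     2,625.00     2,347.1306     7,041.3917      28,165.5667
  4     2,625.00     2,261.2048     9,044.8191      45,224.0955
  5     2,625.00     2,178.4246    10,892.1232      65,352.7391
  6     2,625.00     2,098.6750    12,592.0499      88,144.3495
  7     2,625.00     2,021.8449    14,152.9142     113,223.3134
  8    27,625.00    20,498.5650   163,988.5197   1,475,896.6773
  Σ                 36,371.0681   225,113.3625   1,835,682.4741
P = 36,371.0681.
Convexity = Σ t(t+1)·PV / [P·(1+y)²] = 1,835,682.4741 / (36,371.0681 × 1.077444) = 46.84323.

46.84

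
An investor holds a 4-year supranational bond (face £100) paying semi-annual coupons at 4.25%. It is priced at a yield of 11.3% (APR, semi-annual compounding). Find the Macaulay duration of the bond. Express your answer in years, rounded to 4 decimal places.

Periodic yield y = 0.0565. Discount each cash flow and weight by its period:
  t   CF        PV=CF/(1+0.0565)^t    t·PV
  1        2.125         2.0114         2.0114
  2        2.125         1.9038         3.8076
  3        2.125         1.8020         5.4059
  4        2.125         1.7056         6.8225
  5        2.125         1.6144         8.0720
  6        2.125         1.5281         9.1684
  7        2.125         1.4463        10.1244
  8      102.125        65.7924       526.3396
  Σ                     77.8040       571.7518
Price P = Σ PV = 77.8040.
Macaulay duration = Σ(t·PV) / P = 571.7518 / 77.8040 = 7.34862 half-year periods.
In years: 7.34862 / 2 = 3.67431 years.

3.6743 years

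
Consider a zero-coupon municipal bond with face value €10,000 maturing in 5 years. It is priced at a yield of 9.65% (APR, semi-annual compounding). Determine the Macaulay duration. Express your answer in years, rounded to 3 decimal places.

A zero-coupon bond has a single cash flow at maturity, so its Macaulay duration equals its maturity: 5 years.
(Equivalently: 10 semi-annual periods ÷ 2 = 5 years.)

5.000 years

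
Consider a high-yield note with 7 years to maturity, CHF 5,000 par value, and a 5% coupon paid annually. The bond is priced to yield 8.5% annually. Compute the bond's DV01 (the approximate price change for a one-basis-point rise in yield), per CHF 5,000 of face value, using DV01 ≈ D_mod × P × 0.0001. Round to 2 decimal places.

Periodic yield y = 0.085.
  t   CF        PV=CF/(1+0.085)^t    t·PV
  1       250.00       230.4147       230.4147
  2       250.00       212.3638       424.7276
  3       250.00       195.7270       587.1811
  4       250.00       180.3936       721.5743
  5       250.00       166.2614       831.3068
  6       250.00       153.2363       919.4176
  7     5,250.00     2,965.8633    20,761.0434
  Σ                  4,104.2601    24,475.6656
P = 4,104.2601; D_Mac = 5.96348 yrs; D_mod = 5.49629 yrs.
DV01 ≈ 5.49629 × 4,104.2601 × 0.0001 = 2.255822.

CHF 2.26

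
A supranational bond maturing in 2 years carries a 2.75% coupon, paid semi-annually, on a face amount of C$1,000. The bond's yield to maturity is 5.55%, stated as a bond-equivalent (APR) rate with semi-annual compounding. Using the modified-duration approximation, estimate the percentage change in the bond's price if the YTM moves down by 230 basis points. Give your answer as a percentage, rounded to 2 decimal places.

+4.38%

Periodic yield y = 0.02775. Modified duration first:
  t   CF        PV=CF/(1+0.02775)^t    t·PV
  1        13.75        13.3787        13.3787
  2        13.75        13.0175        26.0350
  3        13.75        12.6660        37.9981
  4     1,013.75       908.6171     3,634.4686
  Σ                    947.6794     3,711.8804
P = 947.6794; D_Mac = 3.91681 half-year periods = 1.95841 yrs; D_mod = 1.95841/(1+0.02775) = 1.90553 yrs.
ΔP/P ≈ -D_mod · Δy = -1.90553 × (-0.023) = +0.043827 = +4.3827%.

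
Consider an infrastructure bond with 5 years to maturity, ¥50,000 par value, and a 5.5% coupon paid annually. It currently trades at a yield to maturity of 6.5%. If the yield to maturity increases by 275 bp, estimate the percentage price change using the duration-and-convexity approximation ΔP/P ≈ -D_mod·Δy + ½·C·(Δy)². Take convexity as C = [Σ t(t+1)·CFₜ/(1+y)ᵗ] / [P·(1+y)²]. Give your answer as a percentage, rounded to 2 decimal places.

With y = 0.065:
  t   CF        PV=CF/(1+0.065)^t    t·PV        t(t+1)·PV
  1     2,750.00     2,582.1596     2,582.1596       5,164.3192
  2     2,750.00     2,424.5630     4,849.1261      14,547.3782
  3     2,750.00     2,276.5850     6,829.7550      27,319.0200
  4     2,750.00     2,137.6385     8,550.5540      42,752.7700
  5    52,750.00    38,501.2141   192,506.0706   1,155,036.4238
  Σ                 47,922.1603   215,317.6653   1,244,819.9112
P = 47,922.1603; D_Mac = 4.49307 yrs; D_mod = 4.21885 yrs; C = 22.90187.
Duration effect: -4.21885 × (+0.0275) = -0.116018
Convexity effect: 0.5 × 22.90187 × (0.0275)² = +0.0086598
ΔP/P ≈ -0.116018 + 0.0086598 = -0.107358 = -10.7358%.

-10.74%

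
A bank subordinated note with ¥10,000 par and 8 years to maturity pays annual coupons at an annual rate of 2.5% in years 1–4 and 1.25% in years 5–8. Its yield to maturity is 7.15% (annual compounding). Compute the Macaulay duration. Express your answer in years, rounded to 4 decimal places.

Periodic yield y = 0.0715. Discount each cash flow and weight by its year:
  t   CF        PV=CF/(1+0.0715)^t    t·PV
  1       250.00       233.3178       233.3178
  2       250.00       217.7487       435.4975
  3       250.00       203.2186       609.6558
  4       250.00       189.6581       758.6322
  5       125.00        88.5012       442.5060
  6       125.00        82.5956       495.5737
  7       125.00        77.0841       539.5887
  8    10,125.00     5,827.1692    46,617.3536
  Σ                  6,919.2933    50,132.1253
Price P = Σ PV = 6,919.2933.
Macaulay duration = Σ(t·PV) / P = 50,132.1253 / 6,919.2933 = 7.24527 years.

7.2453 years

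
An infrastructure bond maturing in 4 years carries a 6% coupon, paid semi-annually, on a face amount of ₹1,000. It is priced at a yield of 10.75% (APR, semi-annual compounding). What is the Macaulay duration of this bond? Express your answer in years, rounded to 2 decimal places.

Periodic yield y = 0.05375. Discount each cash flow and weight by its period:
  t   CF        PV=CF/(1+0.05375)^t    t·PV
  1        30.00        28.4698        28.4698
  2        30.00        27.0176        54.0351
  3        30.00        25.6394        76.9183
  4        30.00        24.3316        97.3265
  5        30.00        23.0905       115.4525
  6        30.00        21.9127       131.4762
  7        30.00        20.7950       145.5647
  8     1,030.00       677.5425     5,420.3398
  Σ                    848.7990     6,069.5828
Price P = Σ PV = 848.7990.
Macaulay duration = Σ(t·PV) / P = 6,069.5828 / 848.7990 = 7.15079 half-year periods.
In years: 7.15079 / 2 = 3.57539 years.

3.58 years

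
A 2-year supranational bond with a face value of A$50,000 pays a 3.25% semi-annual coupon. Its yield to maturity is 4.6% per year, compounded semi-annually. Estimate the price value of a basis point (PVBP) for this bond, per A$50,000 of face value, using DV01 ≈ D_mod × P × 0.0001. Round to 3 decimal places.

A$9.296

Periodic yield y = 0.023.
  t   CF        PV=CF/(1+0.023)^t    t·PV
  1       812.50       794.2326       794.2326
  2       812.50       776.3760     1,552.7520
  3       812.50       758.9208     2,276.7625
  4    50,812.50    46,394.6634   185,578.6536
  Σ                 48,724.1929   190,202.4007
P = 48,724.1929; D_Mac = 3.90365 half-year periods = 1.95183 yrs; D_mod = 1.90794 yrs.
DV01 ≈ 1.90794 × 48,724.1929 × 0.0001 = 9.296305.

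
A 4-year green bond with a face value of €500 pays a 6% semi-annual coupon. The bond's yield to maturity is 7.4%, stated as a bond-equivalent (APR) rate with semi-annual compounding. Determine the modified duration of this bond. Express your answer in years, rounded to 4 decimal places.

Periodic yield y = 0.037. First find Macaulay duration:
  t   CF        PV=CF/(1+0.037)^t    t·PV
  1        15.00        14.4648        14.4648
  2        15.00        13.9487        27.8974
  3        15.00        13.4510        40.3530
  4        15.00        12.9711        51.8843
  5        15.00        12.5083        62.5414
  6        15.00        12.0620        72.3719
  7        15.00        11.6316        81.4213
  8       515.00       385.1032     3,080.8260
  Σ                    476.1407     3,431.7601
P = 476.1407; Macaulay duration = 3,431.7601 / 476.1407 = 7.20745 half-year periods = 3.60372 years.
Modified duration = D_Mac / (1 + y) = 3.60372 / 1.037 = 3.47514 years.

3.4751 years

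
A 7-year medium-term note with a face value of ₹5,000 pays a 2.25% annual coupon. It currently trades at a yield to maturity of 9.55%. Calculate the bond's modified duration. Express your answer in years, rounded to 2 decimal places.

5.86 years

Periodic yield y = 0.0955. First find Macaulay duration:
  t   CF        PV=CF/(1+0.0955)^t    t·PV
  1       112.50       102.6928       102.6928
  2       112.50        93.7406       187.4812
  3       112.50        85.5688       256.7064
  4       112.50        78.1093       312.4374
  5       112.50        71.3002       356.5009
  6       112.50        65.0846       390.5076
  7     5,112.50     2,699.8936    18,899.2551
  Σ                  3,196.3899    20,505.5814
P = 3,196.3899; Macaulay duration = 20,505.5814 / 3,196.3899 = 6.41523 years.
Modified duration = D_Mac / (1 + y) = 6.41523 / 1.0955 = 5.85598 years.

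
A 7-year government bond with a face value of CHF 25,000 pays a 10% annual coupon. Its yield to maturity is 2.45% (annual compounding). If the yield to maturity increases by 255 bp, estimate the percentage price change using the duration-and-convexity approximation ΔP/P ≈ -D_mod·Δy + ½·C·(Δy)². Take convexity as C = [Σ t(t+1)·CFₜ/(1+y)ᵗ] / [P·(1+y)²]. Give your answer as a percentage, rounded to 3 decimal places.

-12.814%

With y = 0.0245:
  t   CF        PV=CF/(1+0.0245)^t    t·PV        t(t+1)·PV
  1     2,500.00     2,440.2147     2,440.2147       4,880.4295
  2     2,500.00     2,381.8592     4,763.7184      14,291.1551
  3     2,500.00     2,324.8992     6,974.6975      27,898.7899
  4     2,500.00     2,269.3013     9,077.2051      45,386.0256
  5     2,500.00     2,215.0330    11,075.1649      66,450.9891
  6     2,500.00     2,162.0624    12,972.3746      90,806.6225
  7    27,500.00    23,213.9452   162,497.6163   1,299,980.9305
  Σ                 37,007.3150   209,800.9915   1,549,694.9422
P = 37,007.3150; D_Mac = 5.66918 yrs; D_mod = 5.53360 yrs; C = 39.89649.
Duration effect: -5.53360 × (+0.0255) = -0.141107
Convexity effect: 0.5 × 39.89649 × (0.0255)² = +0.0129713
ΔP/P ≈ -0.141107 + 0.0129713 = -0.128136 = -12.8136%.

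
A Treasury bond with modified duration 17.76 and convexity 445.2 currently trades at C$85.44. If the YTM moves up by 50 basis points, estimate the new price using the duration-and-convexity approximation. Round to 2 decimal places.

Duration effect: -D_mod·Δy = -17.76 × (+0.005) = -0.088800
Convexity effect: ½·C·(Δy)² = 0.5 × 445.2 × (0.005)² = +0.0055650
ΔP/P ≈ -0.088800 + 0.0055650 = -0.083235
New price ≈ 85.44 × (1 - 0.083235) = 78.3284016.

C$78.33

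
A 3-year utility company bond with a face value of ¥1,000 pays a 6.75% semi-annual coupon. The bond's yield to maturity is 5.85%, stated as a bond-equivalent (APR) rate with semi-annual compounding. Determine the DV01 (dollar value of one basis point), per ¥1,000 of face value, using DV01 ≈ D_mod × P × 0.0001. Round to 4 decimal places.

¥0.2756

Periodic yield y = 0.02925.
  t   CF        PV=CF/(1+0.02925)^t    t·PV
  1        33.75        32.7909        32.7909
  2        33.75        31.8590        63.7180
  3        33.75        30.9536        92.8608
  4        33.75        30.0739       120.2957
  5        33.75        29.2193       146.0964
  6     1,033.75       869.5414     5,217.2485
  Σ                  1,024.4381     5,673.0102
P = 1,024.4381; D_Mac = 5.53768 half-year periods = 2.76884 yrs; D_mod = 2.69015 yrs.
DV01 ≈ 2.69015 × 1,024.4381 × 0.0001 = 0.275590.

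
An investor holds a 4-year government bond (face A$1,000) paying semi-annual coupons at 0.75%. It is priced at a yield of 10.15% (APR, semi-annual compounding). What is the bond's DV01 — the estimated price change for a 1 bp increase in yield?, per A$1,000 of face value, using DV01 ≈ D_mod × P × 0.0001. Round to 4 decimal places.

Periodic yield y = 0.05075.
  t   CF        PV=CF/(1+0.05075)^t    t·PV
  1         3.75         3.5689         3.5689
  2         3.75         3.3965         6.7930
  3         3.75         3.2325         9.6974
  4         3.75         3.0763        12.3053
  5         3.75         2.9278        14.6388
  6         3.75         2.7863        16.7181
  7         3.75         2.6518        18.5624
  8     1,003.75       675.5078     5,404.0624
  Σ                    697.1478     5,486.3462
P = 697.1478; D_Mac = 7.86970 half-year periods = 3.93485 yrs; D_mod = 3.74480 yrs.
DV01 ≈ 3.74480 × 697.1478 × 0.0001 = 0.261068.

A$0.2611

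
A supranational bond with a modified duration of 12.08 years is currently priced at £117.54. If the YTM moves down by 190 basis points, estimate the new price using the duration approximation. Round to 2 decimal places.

Duration approximation: ΔP/P ≈ -D_mod · Δy = -12.08 × (-0.019) = +0.229520.
New price ≈ 117.54 × (1 + 0.229520) = 144.5177808.

£144.52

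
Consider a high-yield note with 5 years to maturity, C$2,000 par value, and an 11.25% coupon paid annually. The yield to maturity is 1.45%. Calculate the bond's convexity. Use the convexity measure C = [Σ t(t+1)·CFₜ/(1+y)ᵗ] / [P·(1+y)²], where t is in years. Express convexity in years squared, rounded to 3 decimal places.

With y = 0.0145:
  t   CF        PV=CF/(1+0.0145)^t    t·PV        t(t+1)·PV
  1       225.00       221.7841       221.7841         443.5683
  2       225.00       218.6142       437.2284       1,311.6853
  3       225.00       215.4896       646.4689       2,585.8755
  4       225.00       212.4097       849.6387       4,248.1937
  5     2,225.00     2,070.4739    10,352.3695      62,114.2167
  Σ                  2,938.7716    12,507.4896      70,703.5395
P = 2,938.7716.
Convexity = Σ t(t+1)·PV / [P·(1+y)²] = 70,703.5395 / (2,938.7716 × 1.029210) = 23.37606.

23.376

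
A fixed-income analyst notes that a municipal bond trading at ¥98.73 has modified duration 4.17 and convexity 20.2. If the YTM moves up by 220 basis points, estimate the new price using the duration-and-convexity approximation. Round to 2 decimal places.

Duration effect: -D_mod·Δy = -4.17 × (+0.022) = -0.091740
Convexity effect: ½·C·(Δy)² = 0.5 × 20.2 × (0.022)² = +0.0048884
ΔP/P ≈ -0.091740 + 0.0048884 = -0.0868516
New price ≈ 98.73 × (1 - 0.0868516) = 90.155141532.

¥90.16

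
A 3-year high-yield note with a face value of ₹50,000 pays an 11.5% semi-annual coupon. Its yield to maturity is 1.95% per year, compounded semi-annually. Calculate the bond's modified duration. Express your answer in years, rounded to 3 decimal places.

Periodic yield y = 0.00975. First find Macaulay duration:
  t   CF        PV=CF/(1+0.00975)^t    t·PV
  1     2,875.00     2,847.2394     2,847.2394
  2     2,875.00     2,819.7469     5,639.4938
  3     2,875.00     2,792.5198     8,377.5594
  4     2,875.00     2,765.5556    11,062.2226
  5     2,875.00     2,738.8518    13,694.2592
  6    52,875.00    49,884.6821   299,308.0929
  Σ                 63,848.5958   340,928.8673
P = 63,848.5958; Macaulay duration = 340,928.8673 / 63,848.5958 = 5.33965 half-year periods = 2.66982 years.
Modified duration = D_Mac / (1 + y) = 2.66982 / 1.00975 = 2.64404 years.

2.644 years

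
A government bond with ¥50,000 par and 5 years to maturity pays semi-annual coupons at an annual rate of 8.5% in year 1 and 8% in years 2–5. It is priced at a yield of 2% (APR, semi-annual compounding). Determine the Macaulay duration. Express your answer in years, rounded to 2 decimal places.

Periodic yield y = 0.01. Discount each cash flow and weight by its period:
  t   CF        PV=CF/(1+0.01)^t    t·PV
  1     2,125.00     2,103.9604     2,103.9604
  2     2,125.00     2,083.1291     4,166.2582
  3     2,000.00     1,941.1803     5,823.5409
  4     2,000.00     1,921.9607     7,687.8428
  5     2,000.00     1,902.9314     9,514.6569
  6     2,000.00     1,884.0905    11,304.5428
  7     2,000.00     1,865.4361    13,058.0528
  8     2,000.00     1,846.9664    14,775.7316
  9     2,000.00     1,828.6796    16,458.1168
  10   52,000.00    47,074.9216   470,749.2164
  Σ                 64,453.2562   555,641.9196
Price P = Σ PV = 64,453.2562.
Macaulay duration = Σ(t·PV) / P = 555,641.9196 / 64,453.2562 = 8.62085 half-year periods.
In years: 8.62085 / 2 = 4.31043 years.

4.31 years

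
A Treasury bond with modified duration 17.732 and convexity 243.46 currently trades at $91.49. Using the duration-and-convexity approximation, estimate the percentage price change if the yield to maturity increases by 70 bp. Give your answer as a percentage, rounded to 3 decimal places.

Duration effect: -D_mod·Δy = -17.732 × (+0.007) = -0.124124
Convexity effect: ½·C·(Δy)² = 0.5 × 243.46 × (0.007)² = +0.00596477
ΔP/P ≈ -0.124124 + 0.00596477 = -0.11815923
= -11.815923%.

-11.816%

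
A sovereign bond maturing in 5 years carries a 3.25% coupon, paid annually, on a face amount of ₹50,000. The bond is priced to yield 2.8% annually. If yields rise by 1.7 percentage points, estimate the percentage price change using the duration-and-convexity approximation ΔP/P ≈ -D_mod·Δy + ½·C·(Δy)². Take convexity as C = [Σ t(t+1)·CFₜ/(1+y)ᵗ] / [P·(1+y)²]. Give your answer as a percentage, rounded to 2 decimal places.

With y = 0.028:
  t   CF        PV=CF/(1+0.028)^t    t·PV        t(t+1)·PV
  1     1,625.00     1,580.7393     1,580.7393       3,161.4786
  2     1,625.00     1,537.6841     3,075.3683       9,226.1049
  3     1,625.00     1,495.8017     4,487.4051      17,949.6204
  4     1,625.00     1,455.0600     5,820.2401      29,101.2003
  5    51,625.00    44,967.0597   224,835.2987   1,349,011.7924
  Σ                 51,036.3449   239,799.0515   1,408,450.1966
P = 51,036.3449; D_Mac = 4.69859 yrs; D_mod = 4.57062 yrs; C = 26.11414.
Duration effect: -4.57062 × (+0.017) = -0.077700
Convexity effect: 0.5 × 26.11414 × (0.017)² = +0.0037735
ΔP/P ≈ -0.077700 + 0.0037735 = -0.073927 = -7.3927%.

-7.39%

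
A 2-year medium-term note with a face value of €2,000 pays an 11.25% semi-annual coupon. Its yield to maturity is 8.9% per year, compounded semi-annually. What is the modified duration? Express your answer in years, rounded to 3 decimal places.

Periodic yield y = 0.0445. First find Macaulay duration:
  t   CF        PV=CF/(1+0.0445)^t    t·PV
  1       112.50       107.7070       107.7070
  2       112.50       103.1183       206.2365
  3       112.50        98.7250       296.1750
  4     2,112.50     1,774.8553     7,099.4210
  Σ                  2,084.4056     7,709.5396
P = 2,084.4056; Macaulay duration = 7,709.5396 / 2,084.4056 = 3.69868 half-year periods = 1.84934 years.
Modified duration = D_Mac / (1 + y) = 1.84934 / 1.0445 = 1.77055 years.

1.771 years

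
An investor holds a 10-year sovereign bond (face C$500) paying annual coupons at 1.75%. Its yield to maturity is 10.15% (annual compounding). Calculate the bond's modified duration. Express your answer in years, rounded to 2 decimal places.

Periodic yield y = 0.1015. First find Macaulay duration:
  t   CF        PV=CF/(1+0.1015)^t    t·PV
  1         8.75         7.9437         7.9437
  2         8.75         7.2117        14.4234
  3         8.75         6.5472        19.6416
  4         8.75         5.9439        23.7755
  5         8.75         5.3962        26.9808
  6         8.75         4.8989        29.3936
  7         8.75         4.4475        31.1325
  8         8.75         4.0377        32.3015
  9         8.75         3.6656        32.9906
  10      508.75       193.4904     1,934.9039
  Σ                    243.5828     2,153.4872
P = 243.5828; Macaulay duration = 2,153.4872 / 243.5828 = 8.84088 years.
Modified duration = D_Mac / (1 + y) = 8.84088 / 1.1015 = 8.02622 years.

8.03 years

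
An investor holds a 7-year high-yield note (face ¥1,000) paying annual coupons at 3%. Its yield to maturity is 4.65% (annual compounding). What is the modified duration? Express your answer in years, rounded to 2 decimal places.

6.10 years

Periodic yield y = 0.0465. First find Macaulay duration:
  t   CF        PV=CF/(1+0.0465)^t    t·PV
  1        30.00        28.6670        28.6670
  2        30.00        27.3932        54.7864
  3        30.00        26.1760        78.5280
  4        30.00        25.0129       100.0517
  5        30.00        23.9015       119.5075
  6        30.00        22.8395       137.0368
  7     1,030.00       749.3118     5,245.1829
  Σ                    903.3019     5,763.7602
P = 903.3019; Macaulay duration = 5,763.7602 / 903.3019 = 6.38077 years.
Modified duration = D_Mac / (1 + y) = 6.38077 / 1.0465 = 6.09725 years.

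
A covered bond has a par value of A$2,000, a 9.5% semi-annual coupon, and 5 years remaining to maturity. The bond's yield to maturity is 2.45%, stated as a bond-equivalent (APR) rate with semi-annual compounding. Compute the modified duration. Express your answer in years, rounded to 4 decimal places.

4.1800 years

Periodic yield y = 0.01225. First find Macaulay duration:
  t   CF        PV=CF/(1+0.01225)^t    t·PV
  1        95.00        93.8503        93.8503
  2        95.00        92.7146       185.4292
  3        95.00        91.5926       274.7777
  4        95.00        90.4841       361.9366
  5        95.00        89.3891       446.9456
  6        95.00        88.3074       529.8441
  7        95.00        87.2387       610.6708
  8        95.00        86.1829       689.4635
  9        95.00        85.1400       766.2598
  10    2,095.00     1,854.8388    18,548.3880
  Σ                  2,659.7385    22,507.5657
P = 2,659.7385; Macaulay duration = 22,507.5657 / 2,659.7385 = 8.46232 half-year periods = 4.23116 years.
Modified duration = D_Mac / (1 + y) = 4.23116 / 1.01225 = 4.17996 years.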